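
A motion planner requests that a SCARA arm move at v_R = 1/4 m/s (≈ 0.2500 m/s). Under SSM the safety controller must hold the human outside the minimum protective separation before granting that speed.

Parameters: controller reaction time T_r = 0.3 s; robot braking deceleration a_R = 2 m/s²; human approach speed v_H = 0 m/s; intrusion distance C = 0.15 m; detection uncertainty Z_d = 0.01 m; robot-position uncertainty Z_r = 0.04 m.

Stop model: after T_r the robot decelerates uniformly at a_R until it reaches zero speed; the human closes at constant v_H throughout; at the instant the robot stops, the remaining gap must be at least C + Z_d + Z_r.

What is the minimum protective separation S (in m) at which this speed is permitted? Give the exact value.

T_s = v_R/a_R = (1/4)/2 = 0.1250 s
robot covers v_R·T_r = 0.2500·0.3000 = 0.0750 m before braking
robot covers 0.2500·0.1250 − ½·2.0000·0.1250² = 0.0156 m while stopping
person approaches 0.0000·(0.3000+0.1250) = 0.0000 m
C+Z_d+Z_r = 0.1500+0.0100+0.0400 = 0.2000 m
S_min ≈ 0.0750+0.0156+0.0000+0.2000  ⇒  S_min = 93/320 m

S_min = 93/320 m = 0.2906 m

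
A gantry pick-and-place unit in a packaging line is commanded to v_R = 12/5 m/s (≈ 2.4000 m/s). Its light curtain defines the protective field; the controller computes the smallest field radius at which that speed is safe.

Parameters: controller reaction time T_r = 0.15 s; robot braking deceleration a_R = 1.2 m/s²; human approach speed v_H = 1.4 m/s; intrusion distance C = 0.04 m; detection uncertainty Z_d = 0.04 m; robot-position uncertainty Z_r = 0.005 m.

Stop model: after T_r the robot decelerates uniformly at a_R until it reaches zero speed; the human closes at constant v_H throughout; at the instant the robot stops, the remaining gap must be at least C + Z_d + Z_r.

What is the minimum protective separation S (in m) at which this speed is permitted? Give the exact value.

S_min = 1171/200 m = 5.8550 m

braking lasts T_s = (12/5)/(6/5) = 2.0000 s
reaction-phase robot travel = 2.4000·0.1500 = 0.3600 m
robot covers 2.4000·2.0000 − ½·1.2000·2.0000² = 2.4000 m while stopping
human over T_r+T_s: 1.4000·(0.1500+2.0000) = 3.0100 m
margins: 0.0400+0.0400+0.0050 = 0.0850 m
S_min ≈ 0.3600+2.4000+3.0100+0.0850  ⇒  S_min = 1171/200 m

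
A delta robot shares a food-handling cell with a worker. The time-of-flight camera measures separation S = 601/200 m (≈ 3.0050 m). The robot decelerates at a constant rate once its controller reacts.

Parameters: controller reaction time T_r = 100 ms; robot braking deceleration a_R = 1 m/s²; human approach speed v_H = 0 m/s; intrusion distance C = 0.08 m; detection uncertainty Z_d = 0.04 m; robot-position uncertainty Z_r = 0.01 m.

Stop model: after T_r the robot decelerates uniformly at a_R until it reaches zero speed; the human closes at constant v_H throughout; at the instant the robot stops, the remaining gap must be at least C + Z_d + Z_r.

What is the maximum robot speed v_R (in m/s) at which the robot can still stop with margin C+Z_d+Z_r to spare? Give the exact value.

quadratic (1/2)·v² + (1/10)·v + (-23/8) = 0
  disc = (1/10)² − 4·(1/2)·(-23/8) = 144/25 ; √disc = 12/5
  v_R = (−(1/10) + 12/5) / (2·(1/2)) = 23/10 m/s
check:
stop time T_s = (23/10)/1 = 2.3000 s
reaction-phase robot travel = 2.3000·0.1000 = 0.2300 m
braking distance = 2.3000²/(2·1.0000) = 2.6450 m
person approaches 0.0000·(0.1000+2.3000) = 0.0000 m
margins: 0.0800+0.0400+0.0100 = 0.1300 m
sum ≈ 0.2300+2.6450+0.0000+0.1300 ≈ 3.0050 m = S ✓

v_R_max = 23/10 m/s = 2.3000 m/s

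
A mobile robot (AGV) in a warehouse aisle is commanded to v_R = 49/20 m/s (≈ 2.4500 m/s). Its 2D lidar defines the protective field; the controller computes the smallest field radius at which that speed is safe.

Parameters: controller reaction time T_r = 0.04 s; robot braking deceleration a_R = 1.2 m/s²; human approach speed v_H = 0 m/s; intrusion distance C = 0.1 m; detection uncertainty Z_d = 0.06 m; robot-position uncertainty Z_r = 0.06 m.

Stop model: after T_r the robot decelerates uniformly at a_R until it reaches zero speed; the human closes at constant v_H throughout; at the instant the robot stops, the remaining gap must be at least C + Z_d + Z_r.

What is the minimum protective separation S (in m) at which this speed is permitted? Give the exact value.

braking lasts T_s = (49/20)/(6/5) = 2.0417 s
reaction-phase robot travel = 2.4500·0.0400 = 0.0980 m
braking distance = 2.4500²/(2·1.2000) = 2.5010 m
person approaches 0.0000·(0.0400+2.0417) = 0.0000 m
C+Z_d+Z_r = 0.1000+0.0600+0.0600 = 0.2200 m
S_min ≈ 0.0980+2.5010+0.0000+0.2200  ⇒  S_min = 67657/24000 m

S_min = 67657/24000 m = 2.8190 m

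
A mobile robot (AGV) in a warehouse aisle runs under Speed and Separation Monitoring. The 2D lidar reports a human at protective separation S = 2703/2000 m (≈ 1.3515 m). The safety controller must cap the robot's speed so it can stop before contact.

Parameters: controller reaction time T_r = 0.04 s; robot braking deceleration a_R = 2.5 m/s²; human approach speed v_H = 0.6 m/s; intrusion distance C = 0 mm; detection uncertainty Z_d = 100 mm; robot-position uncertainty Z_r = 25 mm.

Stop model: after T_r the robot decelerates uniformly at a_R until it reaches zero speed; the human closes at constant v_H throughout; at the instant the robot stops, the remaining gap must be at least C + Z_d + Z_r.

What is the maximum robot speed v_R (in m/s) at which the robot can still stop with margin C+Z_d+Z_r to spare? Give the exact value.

collect terms ⇒ (1/5)·v_R² + (7/25)·v_R + (-481/400) = 0
  disc = (7/25)² − 4·(1/5)·(-481/400) = 2601/2500 ; √disc = 51/50
  v_R = (−(7/25) + 51/50) / (2·(1/5)) = 37/20 m/s
check:
stop time T_s = (37/20)/(5/2) = 0.7400 s
robot in T_r: 1.8500·0.0400 = 0.0740 m
braking distance = 1.8500²/(2·2.5000) = 0.6845 m
human over T_r+T_s: 0.6000·(0.0400+0.7400) = 0.4680 m
residual clearance needed = 0.0000+0.1000+0.0250 = 0.1250 m
sum ≈ 0.0740+0.6845+0.4680+0.1250 ≈ 1.3515 m = S ✓

v_R_max = 37/20 m/s = 1.8500 m/s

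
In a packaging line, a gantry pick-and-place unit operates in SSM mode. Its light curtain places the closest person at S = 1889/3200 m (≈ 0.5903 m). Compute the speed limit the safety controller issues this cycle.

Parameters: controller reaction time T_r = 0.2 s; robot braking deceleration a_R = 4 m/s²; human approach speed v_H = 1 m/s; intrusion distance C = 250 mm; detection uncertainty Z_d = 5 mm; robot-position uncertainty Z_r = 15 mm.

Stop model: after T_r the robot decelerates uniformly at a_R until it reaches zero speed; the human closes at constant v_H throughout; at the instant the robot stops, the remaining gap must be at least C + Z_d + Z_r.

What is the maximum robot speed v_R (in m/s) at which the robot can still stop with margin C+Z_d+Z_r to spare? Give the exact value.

v_R_max = 1/4 m/s = 0.2500 m/s

quadratic (1/8)·v² + (9/20)·v + (-77/640) = 0
  disc = (9/20)² − 4·(1/8)·(-77/640) = 1681/6400 ; √disc = 41/80
  v_R = (−(9/20) + 41/80) / (2·(1/8)) = 1/4 m/s
check:
braking lasts T_s = (1/4)/4 = 0.0625 s
reaction-phase robot travel = 0.2500·0.2000 = 0.0500 m
braking distance = 0.2500²/(2·4.0000) = 0.0078 m
human over T_r+T_s: 1.0000·(0.2000+0.0625) = 0.2625 m
C+Z_d+Z_r = 0.2500+0.0050+0.0150 = 0.2700 m
sum ≈ 0.0500+0.0078+0.2625+0.2700 ≈ 0.5903 m = S ✓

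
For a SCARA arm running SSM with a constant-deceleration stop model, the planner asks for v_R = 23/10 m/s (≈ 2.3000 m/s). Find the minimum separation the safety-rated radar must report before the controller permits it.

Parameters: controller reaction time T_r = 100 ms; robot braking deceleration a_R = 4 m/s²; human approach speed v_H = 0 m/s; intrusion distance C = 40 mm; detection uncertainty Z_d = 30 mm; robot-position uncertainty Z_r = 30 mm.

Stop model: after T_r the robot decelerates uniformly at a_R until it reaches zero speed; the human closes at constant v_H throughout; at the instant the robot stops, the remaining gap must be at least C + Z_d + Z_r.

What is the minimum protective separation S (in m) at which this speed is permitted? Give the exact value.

T_s = v_R/a_R = (23/10)/4 = 0.5750 s
reaction-phase robot travel = 2.3000·0.1000 = 0.2300 m
braking distance = 2.3000²/(2·4.0000) = 0.6613 m
person approaches 0.0000·(0.1000+0.5750) = 0.0000 m
C+Z_d+Z_r = 0.0400+0.0300+0.0300 = 0.1000 m
S_min ≈ 0.2300+0.6613+0.0000+0.1000  ⇒  S_min = 793/800 m

S_min = 793/800 m = 0.9912 m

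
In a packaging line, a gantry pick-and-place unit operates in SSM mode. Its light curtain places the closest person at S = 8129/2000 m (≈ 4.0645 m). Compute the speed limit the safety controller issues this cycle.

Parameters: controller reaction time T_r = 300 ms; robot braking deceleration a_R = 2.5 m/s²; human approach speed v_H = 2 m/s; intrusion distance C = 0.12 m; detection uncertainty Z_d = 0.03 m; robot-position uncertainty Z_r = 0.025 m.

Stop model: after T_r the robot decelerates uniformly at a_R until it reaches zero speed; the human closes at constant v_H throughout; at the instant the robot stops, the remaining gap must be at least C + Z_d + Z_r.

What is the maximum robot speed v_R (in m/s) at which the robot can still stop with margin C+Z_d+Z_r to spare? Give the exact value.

v_R_max = 43/20 m/s = 2.1500 m/s

quadratic (1/5)·v² + (11/10)·v + (-6579/2000) = 0
  disc = (11/10)² − 4·(1/5)·(-6579/2000) = 2401/625 ; √disc = 49/25
  v_R = (−(11/10) + 49/25) / (2·(1/5)) = 43/20 m/s
check:
T_s = v_R/a_R = (43/20)/(5/2) = 0.8600 s
robot covers v_R·T_r = 2.1500·0.3000 = 0.6450 m before braking
braking distance = 2.1500²/(2·2.5000) = 0.9245 m
person approaches 2.0000·(0.3000+0.8600) = 2.3200 m
C+Z_d+Z_r = 0.1200+0.0300+0.0250 = 0.1750 m
sum ≈ 0.6450+0.9245+2.3200+0.1750 ≈ 4.0645 m = S ✓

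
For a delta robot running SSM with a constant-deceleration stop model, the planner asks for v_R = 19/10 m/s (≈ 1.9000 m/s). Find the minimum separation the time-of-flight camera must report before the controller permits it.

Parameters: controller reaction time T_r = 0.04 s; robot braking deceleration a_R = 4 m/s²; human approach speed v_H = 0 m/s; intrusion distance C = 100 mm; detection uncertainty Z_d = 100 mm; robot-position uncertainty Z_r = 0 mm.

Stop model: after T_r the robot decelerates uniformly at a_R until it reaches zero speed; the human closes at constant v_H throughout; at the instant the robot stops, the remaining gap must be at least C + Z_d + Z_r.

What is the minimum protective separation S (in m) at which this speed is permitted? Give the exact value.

stop time T_s = (19/10)/4 = 0.4750 s
robot in T_r: 1.9000·0.0400 = 0.0760 m
robot covers 1.9000·0.4750 − ½·4.0000·0.4750² = 0.4512 m while stopping
human closes 0.0000·0.5150 = 0.0000 m
C+Z_d+Z_r = 0.1000+0.1000+0.0000 = 0.2000 m
S_min ≈ 0.0760+0.4512+0.0000+0.2000  ⇒  S_min = 2909/4000 m

S_min = 2909/4000 m = 0.7272 m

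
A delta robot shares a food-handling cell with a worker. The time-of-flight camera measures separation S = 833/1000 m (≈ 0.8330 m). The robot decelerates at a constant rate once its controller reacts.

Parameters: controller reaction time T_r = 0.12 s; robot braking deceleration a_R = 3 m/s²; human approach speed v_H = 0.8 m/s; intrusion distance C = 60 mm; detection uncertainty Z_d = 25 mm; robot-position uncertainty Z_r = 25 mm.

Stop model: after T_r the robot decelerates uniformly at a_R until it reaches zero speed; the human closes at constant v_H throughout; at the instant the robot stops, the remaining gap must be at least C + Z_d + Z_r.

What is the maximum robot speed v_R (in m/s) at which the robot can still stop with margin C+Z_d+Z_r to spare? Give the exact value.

v_R_max = 11/10 m/s = 1.1000 m/s

collect terms ⇒ (1/6)·v_R² + (29/75)·v_R + (-627/1000) = 0
  disc = (29/75)² − 4·(1/6)·(-627/1000) = 12769/22500 ; √disc = 113/150
  v_R = (−(29/75) + 113/150) / (2·(1/6)) = 11/10 m/s
check:
T_s = v_R/a_R = (11/10)/3 = 0.3667 s
reaction-phase robot travel = 1.1000·0.1200 = 0.1320 m
braking distance = 1.1000²/(2·3.0000) = 0.2017 m
human closes 0.8000·0.4867 = 0.3893 m
margins: 0.0600+0.0250+0.0250 = 0.1100 m
sum ≈ 0.1320+0.2017+0.3893+0.1100 ≈ 0.8330 m = S ✓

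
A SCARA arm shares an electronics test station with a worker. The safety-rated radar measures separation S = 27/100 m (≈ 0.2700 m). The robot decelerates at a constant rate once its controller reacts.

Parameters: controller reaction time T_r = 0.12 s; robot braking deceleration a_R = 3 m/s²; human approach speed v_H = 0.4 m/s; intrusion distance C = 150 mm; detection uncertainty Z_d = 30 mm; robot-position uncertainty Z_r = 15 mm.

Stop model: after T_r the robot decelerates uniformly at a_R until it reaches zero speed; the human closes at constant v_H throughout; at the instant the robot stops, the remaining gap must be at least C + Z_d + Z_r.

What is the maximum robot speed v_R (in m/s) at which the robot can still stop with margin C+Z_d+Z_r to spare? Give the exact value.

v_R_max = 1/10 m/s = 0.1000 m/s

quadratic (1/6)·v² + (19/75)·v + (-27/1000) = 0
  disc = (19/75)² − 4·(1/6)·(-27/1000) = 1849/22500 ; √disc = 43/150
  v_R = (−(19/75) + 43/150) / (2·(1/6)) = 1/10 m/s
check:
T_s = v_R/a_R = (1/10)/3 = 0.0333 s
robot in T_r: 0.1000·0.1200 = 0.0120 m
robot under decel: 0.1000²/(2·3.0000) = 0.0017 m
human closes 0.4000·0.1533 = 0.0613 m
margins: 0.1500+0.0300+0.0150 = 0.1950 m
sum ≈ 0.0120+0.0017+0.0613+0.1950 ≈ 0.2700 m = S ✓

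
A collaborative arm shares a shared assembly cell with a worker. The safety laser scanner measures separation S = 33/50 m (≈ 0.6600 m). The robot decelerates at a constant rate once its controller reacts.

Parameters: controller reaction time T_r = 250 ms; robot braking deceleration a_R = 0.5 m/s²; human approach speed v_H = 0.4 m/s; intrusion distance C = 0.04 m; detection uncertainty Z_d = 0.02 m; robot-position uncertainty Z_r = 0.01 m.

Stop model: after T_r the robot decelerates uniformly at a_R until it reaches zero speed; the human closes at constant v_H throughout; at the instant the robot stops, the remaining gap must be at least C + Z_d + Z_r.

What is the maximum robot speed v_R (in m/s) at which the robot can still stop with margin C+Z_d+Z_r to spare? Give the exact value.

collect terms ⇒ (1)·v_R² + (21/20)·v_R + (-49/100) = 0
  disc = (21/20)² − 4·(1)·(-49/100) = 49/16 ; √disc = 7/4
  v_R = (−(21/20) + 7/4) / (2·(1)) = 7/20 m/s
check:
T_s = v_R/a_R = (7/20)/(1/2) = 0.7000 s
robot covers v_R·T_r = 0.3500·0.2500 = 0.0875 m before braking
braking distance = 0.3500²/(2·0.5000) = 0.1225 m
human over T_r+T_s: 0.4000·(0.2500+0.7000) = 0.3800 m
residual clearance needed = 0.0400+0.0200+0.0100 = 0.0700 m
sum ≈ 0.0875+0.1225+0.3800+0.0700 ≈ 0.6600 m = S ✓

v_R_max = 7/20 m/s = 0.3500 m/s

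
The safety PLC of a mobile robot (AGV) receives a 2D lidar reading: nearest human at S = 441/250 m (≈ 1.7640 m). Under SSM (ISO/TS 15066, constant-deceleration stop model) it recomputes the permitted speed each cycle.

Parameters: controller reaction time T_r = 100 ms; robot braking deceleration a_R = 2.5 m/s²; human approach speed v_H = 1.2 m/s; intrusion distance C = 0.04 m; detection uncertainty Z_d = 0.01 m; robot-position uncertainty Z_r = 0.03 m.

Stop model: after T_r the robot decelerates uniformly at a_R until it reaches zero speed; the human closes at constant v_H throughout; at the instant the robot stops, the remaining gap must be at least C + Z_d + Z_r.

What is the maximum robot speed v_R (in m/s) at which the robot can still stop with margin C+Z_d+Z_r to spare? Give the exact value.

collect terms ⇒ (1/5)·v_R² + (29/50)·v_R + (-391/250) = 0
  disc = (29/50)² − 4·(1/5)·(-391/250) = 3969/2500 ; √disc = 63/50
  v_R = (−(29/50) + 63/50) / (2·(1/5)) = 17/10 m/s
check:
T_s = v_R/a_R = (17/10)/(5/2) = 0.6800 s
robot in T_r: 1.7000·0.1000 = 0.1700 m
braking distance = 1.7000²/(2·2.5000) = 0.5780 m
human closes 1.2000·0.7800 = 0.9360 m
residual clearance needed = 0.0400+0.0100+0.0300 = 0.0800 m
sum ≈ 0.1700+0.5780+0.9360+0.0800 ≈ 1.7640 m = S ✓

v_R_max = 17/10 m/s = 1.7000 m/s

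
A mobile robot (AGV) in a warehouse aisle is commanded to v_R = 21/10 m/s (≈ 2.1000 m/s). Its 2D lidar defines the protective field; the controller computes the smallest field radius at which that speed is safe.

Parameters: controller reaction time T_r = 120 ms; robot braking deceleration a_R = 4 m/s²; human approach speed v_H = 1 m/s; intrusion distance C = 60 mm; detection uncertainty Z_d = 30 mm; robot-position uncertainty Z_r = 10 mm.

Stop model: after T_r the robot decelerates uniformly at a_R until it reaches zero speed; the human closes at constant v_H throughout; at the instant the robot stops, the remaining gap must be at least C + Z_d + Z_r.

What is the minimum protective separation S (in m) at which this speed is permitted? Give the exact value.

S_min = 6193/4000 m = 1.5482 m

T_s = v_R/a_R = (21/10)/4 = 0.5250 s
robot covers v_R·T_r = 2.1000·0.1200 = 0.2520 m before braking
robot covers 2.1000·0.5250 − ½·4.0000·0.5250² = 0.5513 m while stopping
human closes 1.0000·0.6450 = 0.6450 m
residual clearance needed = 0.0600+0.0300+0.0100 = 0.1000 m
S_min ≈ 0.2520+0.5513+0.6450+0.1000  ⇒  S_min = 6193/4000 m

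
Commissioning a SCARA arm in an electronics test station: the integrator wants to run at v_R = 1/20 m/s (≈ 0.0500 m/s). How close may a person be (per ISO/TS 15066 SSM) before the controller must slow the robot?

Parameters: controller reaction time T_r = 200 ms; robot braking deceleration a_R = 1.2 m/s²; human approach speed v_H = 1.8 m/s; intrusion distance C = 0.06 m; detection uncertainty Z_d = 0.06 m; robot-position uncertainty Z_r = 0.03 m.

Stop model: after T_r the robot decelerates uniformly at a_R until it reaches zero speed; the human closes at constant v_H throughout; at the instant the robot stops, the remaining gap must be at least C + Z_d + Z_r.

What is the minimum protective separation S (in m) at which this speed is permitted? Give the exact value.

S_min = 2861/4800 m = 0.5960 m

stop time T_s = (1/20)/(6/5) = 0.0417 s
reaction-phase robot travel = 0.0500·0.2000 = 0.0100 m
robot under decel: 0.0500²/(2·1.2000) = 0.0010 m
human closes 1.8000·0.2417 = 0.4350 m
residual clearance needed = 0.0600+0.0600+0.0300 = 0.1500 m
S_min ≈ 0.0100+0.0010+0.4350+0.1500  ⇒  S_min = 2861/4800 m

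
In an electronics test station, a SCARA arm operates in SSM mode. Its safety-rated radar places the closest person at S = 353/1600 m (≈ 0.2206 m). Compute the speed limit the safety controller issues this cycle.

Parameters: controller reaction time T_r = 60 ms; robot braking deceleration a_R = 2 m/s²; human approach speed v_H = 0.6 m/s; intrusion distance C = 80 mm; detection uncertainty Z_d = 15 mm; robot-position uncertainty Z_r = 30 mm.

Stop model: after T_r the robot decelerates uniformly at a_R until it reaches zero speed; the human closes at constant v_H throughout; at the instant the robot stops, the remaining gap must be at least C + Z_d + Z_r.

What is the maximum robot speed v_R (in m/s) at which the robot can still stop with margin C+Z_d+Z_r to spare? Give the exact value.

collect terms ⇒ (1/4)·v_R² + (9/25)·v_R + (-477/8000) = 0
  disc = (9/25)² − 4·(1/4)·(-477/8000) = 7569/40000 ; √disc = 87/200
  v_R = (−(9/25) + 87/200) / (2·(1/4)) = 3/20 m/s
check:
braking lasts T_s = (3/20)/2 = 0.0750 s
reaction-phase robot travel = 0.1500·0.0600 = 0.0090 m
robot under decel: 0.1500²/(2·2.0000) = 0.0056 m
person approaches 0.6000·(0.0600+0.0750) = 0.0810 m
C+Z_d+Z_r = 0.0800+0.0150+0.0300 = 0.1250 m
sum ≈ 0.0090+0.0056+0.0810+0.1250 ≈ 0.2206 m = S ✓

v_R_max = 3/20 m/s = 0.1500 m/s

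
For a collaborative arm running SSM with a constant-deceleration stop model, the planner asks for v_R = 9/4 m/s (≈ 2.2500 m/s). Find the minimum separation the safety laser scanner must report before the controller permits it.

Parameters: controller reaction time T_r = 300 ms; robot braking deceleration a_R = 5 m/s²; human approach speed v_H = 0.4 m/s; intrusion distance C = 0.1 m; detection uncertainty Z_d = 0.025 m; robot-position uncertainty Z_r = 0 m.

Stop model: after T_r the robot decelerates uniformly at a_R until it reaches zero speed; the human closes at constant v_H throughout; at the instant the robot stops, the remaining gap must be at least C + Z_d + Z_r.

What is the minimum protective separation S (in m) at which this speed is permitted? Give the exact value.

braking lasts T_s = (9/4)/5 = 0.4500 s
robot in T_r: 2.2500·0.3000 = 0.6750 m
robot under decel: 2.2500²/(2·5.0000) = 0.5062 m
human over T_r+T_s: 0.4000·(0.3000+0.4500) = 0.3000 m
C+Z_d+Z_r = 0.1000+0.0250+0.0000 = 0.1250 m
S_min ≈ 0.6750+0.5062+0.3000+0.1250  ⇒  S_min = 257/160 m

S_min = 257/160 m = 1.6062 m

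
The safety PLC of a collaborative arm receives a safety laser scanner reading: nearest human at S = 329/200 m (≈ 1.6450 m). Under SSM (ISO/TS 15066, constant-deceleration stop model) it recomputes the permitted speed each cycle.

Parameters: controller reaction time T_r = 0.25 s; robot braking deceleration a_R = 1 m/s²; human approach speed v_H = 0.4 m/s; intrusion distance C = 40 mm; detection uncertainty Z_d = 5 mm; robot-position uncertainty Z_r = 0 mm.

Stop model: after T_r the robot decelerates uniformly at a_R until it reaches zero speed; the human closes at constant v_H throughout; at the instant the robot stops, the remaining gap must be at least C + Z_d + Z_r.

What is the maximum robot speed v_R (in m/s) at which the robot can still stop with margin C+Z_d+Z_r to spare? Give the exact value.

quadratic (1/2)·v² + (13/20)·v + (-3/2) = 0
  disc = (13/20)² − 4·(1/2)·(-3/2) = 1369/400 ; √disc = 37/20
  v_R = (−(13/20) + 37/20) / (2·(1/2)) = 6/5 m/s
check:
T_s = v_R/a_R = (6/5)/1 = 1.2000 s
robot in T_r: 1.2000·0.2500 = 0.3000 m
robot covers 1.2000·1.2000 − ½·1.0000·1.2000² = 0.7200 m while stopping
human closes 0.4000·1.4500 = 0.5800 m
residual clearance needed = 0.0400+0.0050+0.0000 = 0.0450 m
sum ≈ 0.3000+0.7200+0.5800+0.0450 ≈ 1.6450 m = S ✓

v_R_max = 6/5 m/s = 1.2000 m/s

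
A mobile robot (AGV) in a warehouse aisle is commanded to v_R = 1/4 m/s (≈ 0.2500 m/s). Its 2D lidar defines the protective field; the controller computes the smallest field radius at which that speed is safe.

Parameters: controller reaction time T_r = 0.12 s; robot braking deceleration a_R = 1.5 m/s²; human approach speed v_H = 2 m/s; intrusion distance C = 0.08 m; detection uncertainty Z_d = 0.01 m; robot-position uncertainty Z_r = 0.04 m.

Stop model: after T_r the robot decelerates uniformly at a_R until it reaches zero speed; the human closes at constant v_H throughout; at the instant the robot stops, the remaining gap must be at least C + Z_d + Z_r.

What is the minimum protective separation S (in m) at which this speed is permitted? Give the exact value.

T_s = v_R/a_R = (1/4)/(3/2) = 0.1667 s
robot in T_r: 0.2500·0.1200 = 0.0300 m
braking distance = 0.2500²/(2·1.5000) = 0.0208 m
human closes 2.0000·0.2867 = 0.5733 m
C+Z_d+Z_r = 0.0800+0.0100+0.0400 = 0.1300 m
S_min ≈ 0.0300+0.0208+0.5733+0.1300  ⇒  S_min = 181/240 m

S_min = 181/240 m = 0.7542 m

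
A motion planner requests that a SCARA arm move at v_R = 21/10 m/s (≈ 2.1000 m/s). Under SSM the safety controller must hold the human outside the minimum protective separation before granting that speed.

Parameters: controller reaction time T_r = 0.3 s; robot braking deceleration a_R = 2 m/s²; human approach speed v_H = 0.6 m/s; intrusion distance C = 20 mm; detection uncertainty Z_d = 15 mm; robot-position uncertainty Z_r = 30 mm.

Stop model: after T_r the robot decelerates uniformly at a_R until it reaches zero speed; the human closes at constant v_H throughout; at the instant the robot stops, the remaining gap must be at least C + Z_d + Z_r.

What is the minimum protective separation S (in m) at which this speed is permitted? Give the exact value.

stop time T_s = (21/10)/2 = 1.0500 s
reaction-phase robot travel = 2.1000·0.3000 = 0.6300 m
robot covers 2.1000·1.0500 − ½·2.0000·1.0500² = 1.1025 m while stopping
human over T_r+T_s: 0.6000·(0.3000+1.0500) = 0.8100 m
residual clearance needed = 0.0200+0.0150+0.0300 = 0.0650 m
S_min ≈ 0.6300+1.1025+0.8100+0.0650  ⇒  S_min = 1043/400 m

S_min = 1043/400 m = 2.6075 m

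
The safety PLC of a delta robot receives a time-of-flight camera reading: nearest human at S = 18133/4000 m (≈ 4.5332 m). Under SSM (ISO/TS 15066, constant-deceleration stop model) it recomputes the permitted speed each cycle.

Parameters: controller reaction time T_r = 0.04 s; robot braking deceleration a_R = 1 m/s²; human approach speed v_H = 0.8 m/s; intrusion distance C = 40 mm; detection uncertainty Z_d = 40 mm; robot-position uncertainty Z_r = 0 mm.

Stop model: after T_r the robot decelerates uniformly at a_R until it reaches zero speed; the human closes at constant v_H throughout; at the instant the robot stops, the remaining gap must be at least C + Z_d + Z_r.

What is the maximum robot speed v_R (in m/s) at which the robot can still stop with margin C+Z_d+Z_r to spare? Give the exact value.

v_R_max = 9/4 m/s = 2.2500 m/s

quadratic (1/2)·v² + (21/25)·v + (-3537/800) = 0
  disc = (21/25)² − 4·(1/2)·(-3537/800) = 95481/10000 ; √disc = 309/100
  v_R = (−(21/25) + 309/100) / (2·(1/2)) = 9/4 m/s
check:
stop time T_s = (9/4)/1 = 2.2500 s
robot in T_r: 2.2500·0.0400 = 0.0900 m
braking distance = 2.2500²/(2·1.0000) = 2.5312 m
human closes 0.8000·2.2900 = 1.8320 m
C+Z_d+Z_r = 0.0400+0.0400+0.0000 = 0.0800 m
sum ≈ 0.0900+2.5312+1.8320+0.0800 ≈ 4.5332 m = S ✓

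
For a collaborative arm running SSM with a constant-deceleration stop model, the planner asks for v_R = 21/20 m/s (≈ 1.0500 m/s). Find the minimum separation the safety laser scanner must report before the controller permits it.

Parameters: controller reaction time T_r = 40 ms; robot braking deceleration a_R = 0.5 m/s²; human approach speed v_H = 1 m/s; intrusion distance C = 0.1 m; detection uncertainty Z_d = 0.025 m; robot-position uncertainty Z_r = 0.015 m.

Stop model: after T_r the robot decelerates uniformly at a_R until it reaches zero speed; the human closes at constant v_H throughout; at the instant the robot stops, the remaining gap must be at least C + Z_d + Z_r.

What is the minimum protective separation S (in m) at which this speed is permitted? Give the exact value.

S_min = 6849/2000 m = 3.4245 m

braking lasts T_s = (21/20)/(1/2) = 2.1000 s
robot in T_r: 1.0500·0.0400 = 0.0420 m
braking distance = 1.0500²/(2·0.5000) = 1.1025 m
person approaches 1.0000·(0.0400+2.1000) = 2.1400 m
C+Z_d+Z_r = 0.1000+0.0250+0.0150 = 0.1400 m
S_min ≈ 0.0420+1.1025+2.1400+0.1400  ⇒  S_min = 6849/2000 m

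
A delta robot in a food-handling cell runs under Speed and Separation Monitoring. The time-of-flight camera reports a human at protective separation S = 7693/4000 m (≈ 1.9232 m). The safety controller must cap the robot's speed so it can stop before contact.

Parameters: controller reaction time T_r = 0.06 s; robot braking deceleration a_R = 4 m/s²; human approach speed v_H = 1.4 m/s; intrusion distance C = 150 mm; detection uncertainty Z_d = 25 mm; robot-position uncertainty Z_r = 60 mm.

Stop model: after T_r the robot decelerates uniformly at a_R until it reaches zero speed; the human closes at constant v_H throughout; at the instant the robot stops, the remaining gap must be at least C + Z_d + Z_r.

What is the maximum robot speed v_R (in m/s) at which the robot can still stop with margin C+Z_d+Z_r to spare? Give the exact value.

at the boundary: (1/8)·v² + (41/100)·v + (-6417/4000) = 0
  disc = (41/100)² − 4·(1/8)·(-6417/4000) = 38809/40000 ; √disc = 197/200
  v_R = (−(41/100) + 197/200) / (2·(1/8)) = 23/10 m/s
check:
stop time T_s = (23/10)/4 = 0.5750 s
reaction-phase robot travel = 2.3000·0.0600 = 0.1380 m
robot under decel: 2.3000²/(2·4.0000) = 0.6613 m
human closes 1.4000·0.6350 = 0.8890 m
residual clearance needed = 0.1500+0.0250+0.0600 = 0.2350 m
sum ≈ 0.1380+0.6613+0.8890+0.2350 ≈ 1.9232 m = S ✓

v_R_max = 23/10 m/s = 2.3000 m/s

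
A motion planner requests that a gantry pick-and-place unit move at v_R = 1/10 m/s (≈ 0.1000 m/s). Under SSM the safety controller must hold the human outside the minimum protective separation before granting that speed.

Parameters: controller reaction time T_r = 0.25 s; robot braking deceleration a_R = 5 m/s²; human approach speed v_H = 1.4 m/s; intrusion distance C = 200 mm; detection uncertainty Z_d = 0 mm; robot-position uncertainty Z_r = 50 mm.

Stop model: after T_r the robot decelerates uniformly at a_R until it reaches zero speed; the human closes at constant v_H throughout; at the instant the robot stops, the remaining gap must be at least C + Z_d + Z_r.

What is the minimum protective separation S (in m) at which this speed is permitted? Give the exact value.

T_s = v_R/a_R = (1/10)/5 = 0.0200 s
robot in T_r: 0.1000·0.2500 = 0.0250 m
braking distance = 0.1000²/(2·5.0000) = 0.0010 m
human closes 1.4000·0.2700 = 0.3780 m
residual clearance needed = 0.2000+0.0000+0.0500 = 0.2500 m
S_min ≈ 0.0250+0.0010+0.3780+0.2500  ⇒  S_min = 327/500 m

S_min = 327/500 m = 0.6540 m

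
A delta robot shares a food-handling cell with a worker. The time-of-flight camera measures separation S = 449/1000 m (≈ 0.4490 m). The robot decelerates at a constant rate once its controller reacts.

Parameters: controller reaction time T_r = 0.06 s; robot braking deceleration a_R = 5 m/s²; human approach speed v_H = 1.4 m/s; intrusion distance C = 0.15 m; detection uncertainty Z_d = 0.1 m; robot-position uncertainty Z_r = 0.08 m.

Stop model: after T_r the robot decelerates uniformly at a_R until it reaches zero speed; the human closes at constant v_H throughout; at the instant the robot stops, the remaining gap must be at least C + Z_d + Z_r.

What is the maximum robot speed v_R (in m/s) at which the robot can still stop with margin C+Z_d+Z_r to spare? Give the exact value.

v_R_max = 1/10 m/s = 0.1000 m/s

at the boundary: (1/10)·v² + (17/50)·v + (-7/200) = 0
  disc = (17/50)² − 4·(1/10)·(-7/200) = 81/625 ; √disc = 9/25
  v_R = (−(17/50) + 9/25) / (2·(1/10)) = 1/10 m/s
check:
stop time T_s = (1/10)/5 = 0.0200 s
robot covers v_R·T_r = 0.1000·0.0600 = 0.0060 m before braking
braking distance = 0.1000²/(2·5.0000) = 0.0010 m
human closes 1.4000·0.0800 = 0.1120 m
margins: 0.1500+0.1000+0.0800 = 0.3300 m
sum ≈ 0.0060+0.0010+0.1120+0.3300 ≈ 0.4490 m = S ✓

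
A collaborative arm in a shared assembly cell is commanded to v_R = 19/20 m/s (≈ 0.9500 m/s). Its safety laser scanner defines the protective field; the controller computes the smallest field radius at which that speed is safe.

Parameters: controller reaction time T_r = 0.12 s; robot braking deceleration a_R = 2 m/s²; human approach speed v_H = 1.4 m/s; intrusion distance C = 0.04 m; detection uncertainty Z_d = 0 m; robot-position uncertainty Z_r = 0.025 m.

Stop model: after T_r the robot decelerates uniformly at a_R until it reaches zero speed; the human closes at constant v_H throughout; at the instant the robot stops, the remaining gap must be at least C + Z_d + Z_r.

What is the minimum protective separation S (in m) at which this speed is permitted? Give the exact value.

S_min = 9901/8000 m = 1.2376 m

stop time T_s = (19/20)/2 = 0.4750 s
robot covers v_R·T_r = 0.9500·0.1200 = 0.1140 m before braking
braking distance = 0.9500²/(2·2.0000) = 0.2256 m
human over T_r+T_s: 1.4000·(0.1200+0.4750) = 0.8330 m
C+Z_d+Z_r = 0.0400+0.0000+0.0250 = 0.0650 m
S_min ≈ 0.1140+0.2256+0.8330+0.0650  ⇒  S_min = 9901/8000 m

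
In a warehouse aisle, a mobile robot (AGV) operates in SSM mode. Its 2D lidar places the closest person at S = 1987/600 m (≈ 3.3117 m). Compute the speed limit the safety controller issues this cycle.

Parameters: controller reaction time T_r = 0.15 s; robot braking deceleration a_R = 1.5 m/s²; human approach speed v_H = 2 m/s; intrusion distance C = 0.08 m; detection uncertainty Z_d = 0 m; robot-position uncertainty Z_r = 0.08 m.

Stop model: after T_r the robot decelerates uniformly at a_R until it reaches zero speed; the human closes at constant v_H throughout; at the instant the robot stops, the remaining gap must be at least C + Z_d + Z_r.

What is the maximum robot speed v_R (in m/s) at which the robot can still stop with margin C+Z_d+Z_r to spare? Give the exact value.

collect terms ⇒ (1/3)·v_R² + (89/60)·v_R + (-1711/600) = 0
  disc = (89/60)² − 4·(1/3)·(-1711/600) = 2401/400 ; √disc = 49/20
  v_R = (−(89/60) + 49/20) / (2·(1/3)) = 29/20 m/s
check:
stop time T_s = (29/20)/(3/2) = 0.9667 s
robot in T_r: 1.4500·0.1500 = 0.2175 m
robot covers 1.4500·0.9667 − ½·1.5000·0.9667² = 0.7008 m while stopping
human over T_r+T_s: 2.0000·(0.1500+0.9667) = 2.2333 m
residual clearance needed = 0.0800+0.0000+0.0800 = 0.1600 m
sum ≈ 0.2175+0.7008+2.2333+0.1600 ≈ 3.3117 m = S ✓

v_R_max = 29/20 m/s = 1.4500 m/s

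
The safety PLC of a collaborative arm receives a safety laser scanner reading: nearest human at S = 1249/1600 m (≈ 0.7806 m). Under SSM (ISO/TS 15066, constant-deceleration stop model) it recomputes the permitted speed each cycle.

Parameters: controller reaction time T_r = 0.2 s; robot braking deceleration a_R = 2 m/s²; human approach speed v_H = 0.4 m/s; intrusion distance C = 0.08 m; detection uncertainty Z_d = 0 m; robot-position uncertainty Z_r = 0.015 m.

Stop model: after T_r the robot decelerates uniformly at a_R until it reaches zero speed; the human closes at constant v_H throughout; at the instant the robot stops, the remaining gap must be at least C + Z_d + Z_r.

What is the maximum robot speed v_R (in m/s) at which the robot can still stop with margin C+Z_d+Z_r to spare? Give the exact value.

v_R_max = 19/20 m/s = 0.9500 m/s

at the boundary: (1/4)·v² + (2/5)·v + (-969/1600) = 0
  disc = (2/5)² − 4·(1/4)·(-969/1600) = 49/64 ; √disc = 7/8
  v_R = (−(2/5) + 7/8) / (2·(1/4)) = 19/20 m/s
check:
T_s = v_R/a_R = (19/20)/2 = 0.4750 s
robot in T_r: 0.9500·0.2000 = 0.1900 m
braking distance = 0.9500²/(2·2.0000) = 0.2256 m
person approaches 0.4000·(0.2000+0.4750) = 0.2700 m
C+Z_d+Z_r = 0.0800+0.0000+0.0150 = 0.0950 m
sum ≈ 0.1900+0.2256+0.2700+0.0950 ≈ 0.7806 m = S ✓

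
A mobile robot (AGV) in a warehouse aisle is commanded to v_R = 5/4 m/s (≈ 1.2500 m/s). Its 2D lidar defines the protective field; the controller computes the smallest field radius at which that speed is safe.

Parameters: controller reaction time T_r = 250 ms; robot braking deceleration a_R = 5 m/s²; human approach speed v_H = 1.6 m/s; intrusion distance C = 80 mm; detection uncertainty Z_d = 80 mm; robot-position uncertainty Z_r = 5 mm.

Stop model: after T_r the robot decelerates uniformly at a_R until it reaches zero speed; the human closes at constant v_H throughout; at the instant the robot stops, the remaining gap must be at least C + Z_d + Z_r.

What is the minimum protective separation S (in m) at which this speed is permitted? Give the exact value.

S_min = 1147/800 m = 1.4338 m

T_s = v_R/a_R = (5/4)/5 = 0.2500 s
robot in T_r: 1.2500·0.2500 = 0.3125 m
robot covers 1.2500·0.2500 − ½·5.0000·0.2500² = 0.1562 m while stopping
person approaches 1.6000·(0.2500+0.2500) = 0.8000 m
margins: 0.0800+0.0800+0.0050 = 0.1650 m
S_min ≈ 0.3125+0.1562+0.8000+0.1650  ⇒  S_min = 1147/800 m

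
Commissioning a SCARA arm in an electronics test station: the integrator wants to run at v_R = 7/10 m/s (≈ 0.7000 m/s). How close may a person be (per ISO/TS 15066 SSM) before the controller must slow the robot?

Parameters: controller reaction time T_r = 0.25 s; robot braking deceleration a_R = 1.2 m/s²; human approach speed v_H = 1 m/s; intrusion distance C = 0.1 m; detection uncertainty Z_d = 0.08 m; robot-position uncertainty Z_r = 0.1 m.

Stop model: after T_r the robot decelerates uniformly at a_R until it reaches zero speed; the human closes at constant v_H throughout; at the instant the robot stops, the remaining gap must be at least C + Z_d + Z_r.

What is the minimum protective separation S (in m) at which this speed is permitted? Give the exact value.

S_min = 597/400 m = 1.4925 m

braking lasts T_s = (7/10)/(6/5) = 0.5833 s
robot covers v_R·T_r = 0.7000·0.2500 = 0.1750 m before braking
braking distance = 0.7000²/(2·1.2000) = 0.2042 m
human closes 1.0000·0.8333 = 0.8333 m
C+Z_d+Z_r = 0.1000+0.0800+0.1000 = 0.2800 m
S_min ≈ 0.1750+0.2042+0.8333+0.2800  ⇒  S_min = 597/400 m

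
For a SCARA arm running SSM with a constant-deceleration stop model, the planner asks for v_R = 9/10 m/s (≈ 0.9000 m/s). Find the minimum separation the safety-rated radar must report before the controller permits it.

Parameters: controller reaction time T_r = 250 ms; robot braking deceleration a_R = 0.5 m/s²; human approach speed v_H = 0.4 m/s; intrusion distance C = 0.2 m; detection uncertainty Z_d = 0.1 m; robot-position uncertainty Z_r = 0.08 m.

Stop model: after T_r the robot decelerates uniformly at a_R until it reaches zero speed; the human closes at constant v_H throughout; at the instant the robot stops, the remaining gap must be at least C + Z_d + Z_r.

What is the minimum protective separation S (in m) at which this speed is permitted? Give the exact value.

S_min = 447/200 m = 2.2350 m

braking lasts T_s = (9/10)/(1/2) = 1.8000 s
robot covers v_R·T_r = 0.9000·0.2500 = 0.2250 m before braking
robot under decel: 0.9000²/(2·0.5000) = 0.8100 m
human closes 0.4000·2.0500 = 0.8200 m
C+Z_d+Z_r = 0.2000+0.1000+0.0800 = 0.3800 m
S_min ≈ 0.2250+0.8100+0.8200+0.3800  ⇒  S_min = 447/200 m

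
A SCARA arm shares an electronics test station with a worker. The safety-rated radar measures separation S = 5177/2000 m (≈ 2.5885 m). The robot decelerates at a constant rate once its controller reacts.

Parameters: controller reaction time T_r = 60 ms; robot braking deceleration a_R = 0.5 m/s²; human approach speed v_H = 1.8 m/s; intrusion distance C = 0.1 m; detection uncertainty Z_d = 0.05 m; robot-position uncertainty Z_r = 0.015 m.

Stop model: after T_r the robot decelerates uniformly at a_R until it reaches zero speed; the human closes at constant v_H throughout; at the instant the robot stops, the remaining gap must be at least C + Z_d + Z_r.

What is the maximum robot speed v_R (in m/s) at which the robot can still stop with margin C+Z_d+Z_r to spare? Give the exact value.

at the boundary: (1)·v² + (183/50)·v + (-4631/2000) = 0
  disc = (183/50)² − 4·(1)·(-4631/2000) = 14161/625 ; √disc = 119/25
  v_R = (−(183/50) + 119/25) / (2·(1)) = 11/20 m/s
check:
braking lasts T_s = (11/20)/(1/2) = 1.1000 s
robot covers v_R·T_r = 0.5500·0.0600 = 0.0330 m before braking
robot covers 0.5500·1.1000 − ½·0.5000·1.1000² = 0.3025 m while stopping
person approaches 1.8000·(0.0600+1.1000) = 2.0880 m
margins: 0.1000+0.0500+0.0150 = 0.1650 m
sum ≈ 0.0330+0.3025+2.0880+0.1650 ≈ 2.5885 m = S ✓

v_R_max = 11/20 m/s = 0.5500 m/s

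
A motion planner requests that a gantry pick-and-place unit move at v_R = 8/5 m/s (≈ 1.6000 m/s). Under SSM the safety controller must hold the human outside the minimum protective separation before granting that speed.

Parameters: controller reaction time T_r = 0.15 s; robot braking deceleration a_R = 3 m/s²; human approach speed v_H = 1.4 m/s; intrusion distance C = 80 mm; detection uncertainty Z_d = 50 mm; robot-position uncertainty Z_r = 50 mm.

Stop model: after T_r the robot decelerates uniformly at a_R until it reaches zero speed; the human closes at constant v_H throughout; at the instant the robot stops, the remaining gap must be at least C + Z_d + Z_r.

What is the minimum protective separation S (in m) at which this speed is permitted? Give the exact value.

T_s = v_R/a_R = (8/5)/3 = 0.5333 s
robot covers v_R·T_r = 1.6000·0.1500 = 0.2400 m before braking
robot covers 1.6000·0.5333 − ½·3.0000·0.5333² = 0.4267 m while stopping
human closes 1.4000·0.6833 = 0.9567 m
C+Z_d+Z_r = 0.0800+0.0500+0.0500 = 0.1800 m
S_min ≈ 0.2400+0.4267+0.9567+0.1800  ⇒  S_min = 541/300 m

S_min = 541/300 m = 1.8033 m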